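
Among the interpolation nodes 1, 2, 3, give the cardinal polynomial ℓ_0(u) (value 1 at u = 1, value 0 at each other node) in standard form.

ℓ_0(u) = (u - 2)(u - 3) / [(-1)·(-2)]
       = (u^2 - 5u + 6) / (2)

ℓ_0(u) = (1/2)u^2 - (5/2)u + 3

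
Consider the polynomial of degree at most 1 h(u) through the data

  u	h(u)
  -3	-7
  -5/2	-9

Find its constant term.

Build the Lagrange basis polynomials:
L_0(u) = (u + 5/2) / [-1/2] = -2u - 5
L_1(u) = (u + 3) / [1/2] = 2u + 6
h(u) = (-7)·L_0 + (-9)·L_1
Only the constant term is needed; take it from each L_i and combine:
(-7)·(-5) + (-9)·(6) = -19

-19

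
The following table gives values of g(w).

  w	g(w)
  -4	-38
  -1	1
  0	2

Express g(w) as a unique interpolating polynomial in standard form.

g(w) = -3w^2 - 2w + 2

L_0(w) = (w + 1)w / [12] = (1/12)w^2 + (1/12)w
L_1(w) = (w + 4)w / [-3] = -(1/3)w^2 - (4/3)w
L_2(w) = (w + 4)(w + 1) / [4] = (1/4)w^2 + (5/4)w + 1
g(w) = (-38)·L_0 + 1·L_1 + 2·L_2
  (-38)·L_0(w) = -(19/6)w^2 - (19/6)w
  1·L_1(w) = -(1/3)w^2 - (4/3)w
  2·L_2(w) = (1/2)w^2 + (5/2)w + 2
Adding term by term: -3w^2 - 2w + 2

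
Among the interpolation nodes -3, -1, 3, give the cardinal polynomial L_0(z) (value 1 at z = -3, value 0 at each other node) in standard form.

L_0(z) = (z + 1)(z - 3) / [(-2)·(-6)]
       = (z^2 - 2z - 3) / (12)

L_0(z) = (1/12)z^2 - (1/6)z - 1/4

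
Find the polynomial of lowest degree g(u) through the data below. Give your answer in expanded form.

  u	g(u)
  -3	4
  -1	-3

L_0(u) = (u + 1) / [-2] = -(1/2)u - 1/2
L_1(u) = (u + 3) / [2] = (1/2)u + 3/2
g(u) = 4·L_0 + (-3)·L_1
  4·L_0(u) = -2u - 2
  (-3)·L_1(u) = -(3/2)u - 9/2
Adding term by term: -(7/2)u - 13/2

g(u) = -(7/2)u - 13/2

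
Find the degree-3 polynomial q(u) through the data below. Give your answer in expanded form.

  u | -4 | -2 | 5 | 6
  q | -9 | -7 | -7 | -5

Build the Lagrange basis polynomials:
L_0(u) = (u + 2)(u - 5)(u - 6) / [-180] = -(1/180)u^3 + (1/20)u^2 - (2/45)u - 1/3
L_1(u) = (u + 4)(u - 5)(u - 6) / [112] = (1/112)u^3 - (1/16)u^2 - (1/8)u + 15/14
L_2(u) = (u + 4)(u + 2)(u - 6) / [-63] = -(1/63)u^3 + (4/9)u + 16/21
L_3(u) = (u + 4)(u + 2)(u - 5) / [80] = (1/80)u^3 + (1/80)u^2 - (11/40)u - 1/2
q(u) = (-9)·L_0 + (-7)·L_1 + (-7)·L_2 + (-5)·L_3
  (-9)·L_0(u) = (1/20)u^3 - (9/20)u^2 + (2/5)u + 3
  (-7)·L_1(u) = -(1/16)u^3 + (7/16)u^2 + (7/8)u - 15/2
  (-7)·L_2(u) = (1/9)u^3 - (28/9)u - 16/3
  (-5)·L_3(u) = -(1/16)u^3 - (1/16)u^2 + (11/8)u + 5/2
Adding term by term: (13/360)u^3 - (3/40)u^2 - (83/180)u - 22/3

q(u) = (13/360)u^3 - (3/40)u^2 - (83/180)u - 22/3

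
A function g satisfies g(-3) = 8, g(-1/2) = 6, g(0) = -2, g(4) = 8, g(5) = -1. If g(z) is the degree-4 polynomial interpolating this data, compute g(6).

Using Newton's divided-difference form:
g[-3,-1/2] = (6 - 8) / (-1/2 - (-3)) = -4/5
g[-1/2,0] = (-2 - 6) / (0 - (-1/2)) = -16
g[0,4] = (8 - (-2)) / (4 - 0) = 5/2
g[4,5] = (-1 - 8) / (5 - 4) = -9
g[-3,-1/2,0] = (-16 - (-4/5)) / (0 - (-3)) = -76/15
g[-1/2,0,4] = (5/2 - (-16)) / (4 - (-1/2)) = 37/9
g[0,4,5] = (-9 - 5/2) / (5 - 0) = -23/10
g[-3,-1/2,0,4] = (37/9 - (-76/15)) / (4 - (-3)) = 59/45
g[-1/2,0,4,5] = (-23/10 - 37/9) / (5 - (-1/2)) = -577/495
g[-3,-1/2,0,4,5] = (-577/495 - 59/45) / (5 - (-3)) = -613/1980
g(6) = 8 + (-4/5)·(9) + (-76/15)·(9)·(13/2) + (59/45)·(9)·(13/2)·(6) + (-613/1980)·(9)·(13/2)·(6)·(2) = -5801/110

-5801/110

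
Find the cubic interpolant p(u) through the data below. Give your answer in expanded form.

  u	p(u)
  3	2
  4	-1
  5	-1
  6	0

p(u) = -(1/3)u^3 + (11/2)u^2 - (175/6)u + 49

Newton's divided differences:
p[3,4] = (-1 - 2) / (4 - 3) = -3
p[4,5] = (-1 - (-1)) / (5 - 4) = 0
p[5,6] = (0 - (-1)) / (6 - 5) = 1
p[3,4,5] = (0 - (-3)) / (5 - 3) = 3/2
p[4,5,6] = (1 - 0) / (6 - 4) = 1/2
p[3,4,5,6] = (1/2 - 3/2) / (6 - 3) = -1/3
p(u) = 2 + (-3)·(u - 3) + (3/2)·(u - 3)(u - 4) + (-1/3)·(u - 3)(u - 4)(u - 5)
Expanding: p(u) = -(1/3)u^3 + (11/2)u^2 - (175/6)u + 49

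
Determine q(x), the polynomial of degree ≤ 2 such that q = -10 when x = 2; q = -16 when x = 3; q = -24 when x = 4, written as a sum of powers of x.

q(x) = -x^2 - x - 4

Newton's divided differences:
q[2,3] = (-16 - (-10)) / (3 - 2) = -6
q[3,4] = (-24 - (-16)) / (4 - 3) = -8
q[2,3,4] = (-8 - (-6)) / (4 - 2) = -1
q(x) = -10 + (-6)·(x - 2) + (-1)·(x - 2)(x - 3)
Expanding: q(x) = -x^2 - x - 4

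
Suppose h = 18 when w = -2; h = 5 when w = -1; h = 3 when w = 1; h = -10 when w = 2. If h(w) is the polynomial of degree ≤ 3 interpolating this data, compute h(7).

-675

L_0(7) = (8)·(6)·(5)/[(-1)·(-3)·(-4)] = -20
L_1(7) = (9)·(6)·(5)/[(1)·(-2)·(-3)] = 45
L_2(7) = (9)·(8)·(5)/[(3)·(2)·(-1)] = -60
L_3(7) = (9)·(8)·(6)/[(4)·(3)·(1)] = 36
Sum: 18·(-20) + 5·(45) + 3·(-60) + (-10)·(36) = -675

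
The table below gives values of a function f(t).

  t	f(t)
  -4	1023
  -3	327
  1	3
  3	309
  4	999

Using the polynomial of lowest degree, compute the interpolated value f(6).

Evaluate each Lagrange basis at t = 6:
L_0(6) = (9)·(5)·(3)·(2)/[(-1)·(-5)·(-7)·(-8)] = 27/28
L_1(6) = (10)·(5)·(3)·(2)/[(1)·(-4)·(-6)·(-7)] = -25/14
L_2(6) = (10)·(9)·(3)·(2)/[(5)·(4)·(-2)·(-3)] = 9/2
L_3(6) = (10)·(9)·(5)·(2)/[(7)·(6)·(2)·(-1)] = -75/7
L_4(6) = (10)·(9)·(5)·(3)/[(8)·(7)·(3)·(1)] = 225/28
Sum: 1023·(27/28) + 327·(-25/14) + 3·(9/2) + 309·(-75/7) + 999·(225/28) = 5133

5133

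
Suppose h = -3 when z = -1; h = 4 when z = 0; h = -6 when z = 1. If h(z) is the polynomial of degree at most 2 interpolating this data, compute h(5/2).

-423/8

Evaluate each Lagrange basis at z = 5/2:
L_0(5/2) = (5/2)·(3/2)/[(-1)·(-2)] = 15/8
L_1(5/2) = (7/2)·(3/2)/[(1)·(-1)] = -21/4
L_2(5/2) = (7/2)·(5/2)/[(2)·(1)] = 35/8
Sum: (-3)·(15/8) + 4·(-21/4) + (-6)·(35/8) = -423/8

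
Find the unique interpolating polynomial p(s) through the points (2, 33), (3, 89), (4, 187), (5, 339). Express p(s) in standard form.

p(s) = 2s^3 + 3s^2 + 3s - 1

Build the Lagrange basis polynomials:
L_0(s) = (s - 3)(s - 4)(s - 5) / [-6] = -(1/6)s^3 + 2s^2 - (47/6)s + 10
L_1(s) = (s - 2)(s - 4)(s - 5) / [2] = (1/2)s^3 - (11/2)s^2 + 19s - 20
L_2(s) = (s - 2)(s - 3)(s - 5) / [-2] = -(1/2)s^3 + 5s^2 - (31/2)s + 15
L_3(s) = (s - 2)(s - 3)(s - 4) / [6] = (1/6)s^3 - (3/2)s^2 + (13/3)s - 4
p(s) = 33·L_0 + 89·L_1 + 187·L_2 + 339·L_3
  33·L_0(s) = -(11/2)s^3 + 66s^2 - (517/2)s + 330
  89·L_1(s) = (89/2)s^3 - (979/2)s^2 + 1691s - 1780
  187·L_2(s) = -(187/2)s^3 + 935s^2 - (5797/2)s + 2805
  339·L_3(s) = (113/2)s^3 - (1017/2)s^2 + 1469s - 1356
Adding term by term: 2s^3 + 3s^2 + 3s - 1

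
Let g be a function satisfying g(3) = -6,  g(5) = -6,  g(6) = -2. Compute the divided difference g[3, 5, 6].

4/3

g[3,5] = (-6 - (-6)) / (5 - 3) = 0
g[5,6] = (-2 - (-6)) / (6 - 5) = 4
g[3,5,6] = (4 - 0) / (6 - 3) = 4/3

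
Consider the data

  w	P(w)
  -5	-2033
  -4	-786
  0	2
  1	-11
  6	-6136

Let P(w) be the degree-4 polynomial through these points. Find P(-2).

Using Newton's divided-difference form:
P[-5,-4] = (-786 - (-2033)) / (-4 - (-5)) = 1247
P[-4,0] = (2 - (-786)) / (0 - (-4)) = 197
P[0,1] = (-11 - 2) / (1 - 0) = -13
P[1,6] = (-6136 - (-11)) / (6 - 1) = -1225
P[-5,-4,0] = (197 - 1247) / (0 - (-5)) = -210
P[-4,0,1] = (-13 - 197) / (1 - (-4)) = -42
P[0,1,6] = (-1225 - (-13)) / (6 - 0) = -202
P[-5,-4,0,1] = (-42 - (-210)) / (1 - (-5)) = 28
P[-4,0,1,6] = (-202 - (-42)) / (6 - (-4)) = -16
P[-5,-4,0,1,6] = (-16 - 28) / (6 - (-5)) = -4
P(-2) = -2033 + 1247·(3) + (-210)·(3)·(2) + 28·(3)·(2)·(-2) + (-4)·(3)·(2)·(-2)·(-3) = -32

-32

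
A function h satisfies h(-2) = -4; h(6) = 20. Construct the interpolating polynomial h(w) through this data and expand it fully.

Build the Lagrange basis polynomials:
L_0(w) = (w - 6) / [-8] = -(1/8)w + 3/4
L_1(w) = (w + 2) / [8] = (1/8)w + 1/4
h(w) = (-4)·L_0 + 20·L_1
  (-4)·L_0(w) = (1/2)w - 3
  20·L_1(w) = (5/2)w + 5
Adding term by term: 3w + 2

h(w) = 3w + 2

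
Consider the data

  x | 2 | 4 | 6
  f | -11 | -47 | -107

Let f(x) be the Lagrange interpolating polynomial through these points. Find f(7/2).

L_0(7/2) = (-1/2)·(-5/2)/[(-2)·(-4)] = 5/32
L_1(7/2) = (3/2)·(-5/2)/[(2)·(-2)] = 15/16
L_2(7/2) = (3/2)·(-1/2)/[(4)·(2)] = -3/32
Sum: (-11)·(5/32) + (-47)·(15/16) + (-107)·(-3/32) = -143/4

-143/4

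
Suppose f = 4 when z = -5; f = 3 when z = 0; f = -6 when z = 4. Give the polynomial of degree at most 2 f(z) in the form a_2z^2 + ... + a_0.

f(z) = -(41/180)z^2 - (241/180)z + 3

Build the Lagrange basis polynomials:
L_0(z) = z(z - 4) / [45] = (1/45)z^2 - (4/45)z
L_1(z) = (z + 5)(z - 4) / [-20] = -(1/20)z^2 - (1/20)z + 1
L_2(z) = (z + 5)z / [36] = (1/36)z^2 + (5/36)z
f(z) = 4·L_0 + 3·L_1 + (-6)·L_2
  4·L_0(z) = (4/45)z^2 - (16/45)z
  3·L_1(z) = -(3/20)z^2 - (3/20)z + 3
  (-6)·L_2(z) = -(1/6)z^2 - (5/6)z
Adding term by term: -(41/180)z^2 - (241/180)z + 3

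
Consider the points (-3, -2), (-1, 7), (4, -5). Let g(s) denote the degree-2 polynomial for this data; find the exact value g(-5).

Using Newton's divided-difference form:
g[-3,-1] = (7 - (-2)) / (-1 - (-3)) = 9/2
g[-1,4] = (-5 - 7) / (4 - (-1)) = -12/5
g[-3,-1,4] = (-12/5 - 9/2) / (4 - (-3)) = -69/70
g(-5) = -2 + (9/2)·(-2) + (-69/70)·(-2)·(-4) = -661/35

-661/35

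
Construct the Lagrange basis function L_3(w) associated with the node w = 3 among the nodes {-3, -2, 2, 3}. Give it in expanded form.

L_3(w) = (w + 3)(w + 2)(w - 2) / [(6)·(5)·(1)]
       = (w^3 + 3w^2 - 4w - 12) / (30)

L_3(w) = (1/30)w^3 + (1/10)w^2 - (2/15)w - 2/5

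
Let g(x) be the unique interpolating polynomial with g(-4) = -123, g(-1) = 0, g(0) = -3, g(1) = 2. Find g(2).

33

Using Newton's divided-difference form:
g[-4,-1] = (0 - (-123)) / (-1 - (-4)) = 41
g[-1,0] = (-3 - 0) / (0 - (-1)) = -3
g[0,1] = (2 - (-3)) / (1 - 0) = 5
g[-4,-1,0] = (-3 - 41) / (0 - (-4)) = -11
g[-1,0,1] = (5 - (-3)) / (1 - (-1)) = 4
g[-4,-1,0,1] = (4 - (-11)) / (1 - (-4)) = 3
g(2) = -123 + 41·(6) + (-11)·(6)·(3) + 3·(6)·(3)·(2) = 33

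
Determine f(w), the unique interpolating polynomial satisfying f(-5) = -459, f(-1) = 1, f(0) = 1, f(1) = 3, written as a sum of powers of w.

Build the Lagrange basis polynomials:
L_0(w) = (w + 1)w(w - 1) / [-120] = -(1/120)w^3 + (1/120)w
L_1(w) = (w + 5)w(w - 1) / [8] = (1/8)w^3 + (1/2)w^2 - (5/8)w
L_2(w) = (w + 5)(w + 1)(w - 1) / [-5] = -(1/5)w^3 - w^2 + (1/5)w + 1
L_3(w) = (w + 5)(w + 1)w / [12] = (1/12)w^3 + (1/2)w^2 + (5/12)w
f(w) = (-459)·L_0 + 1·L_1 + 1·L_2 + 3·L_3
  (-459)·L_0(w) = (153/40)w^3 - (153/40)w
  1·L_1(w) = (1/8)w^3 + (1/2)w^2 - (5/8)w
  1·L_2(w) = -(1/5)w^3 - w^2 + (1/5)w + 1
  3·L_3(w) = (1/4)w^3 + (3/2)w^2 + (5/4)w
Adding term by term: 4w^3 + w^2 - 3w + 1

f(w) = 4w^3 + w^2 - 3w + 1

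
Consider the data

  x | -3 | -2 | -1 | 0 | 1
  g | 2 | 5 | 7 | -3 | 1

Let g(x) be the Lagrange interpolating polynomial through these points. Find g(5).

1972

L_0(5) = (7)·(6)·(5)·(4)/[(-1)·(-2)·(-3)·(-4)] = 35
L_1(5) = (8)·(6)·(5)·(4)/[(1)·(-1)·(-2)·(-3)] = -160
L_2(5) = (8)·(7)·(5)·(4)/[(2)·(1)·(-1)·(-2)] = 280
L_3(5) = (8)·(7)·(6)·(4)/[(3)·(2)·(1)·(-1)] = -224
L_4(5) = (8)·(7)·(6)·(5)/[(4)·(3)·(2)·(1)] = 70
Sum: 2·(35) + 5·(-160) + 7·(280) + (-3)·(-224) + 1·(70) = 1972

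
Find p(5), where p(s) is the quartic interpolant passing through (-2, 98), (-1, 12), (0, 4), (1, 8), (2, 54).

Using Newton's divided-difference form:
p[-2,-1] = (12 - 98) / (-1 - (-2)) = -86
p[-1,0] = (4 - 12) / (0 - (-1)) = -8
p[0,1] = (8 - 4) / (1 - 0) = 4
p[1,2] = (54 - 8) / (2 - 1) = 46
p[-2,-1,0] = (-8 - (-86)) / (0 - (-2)) = 39
p[-1,0,1] = (4 - (-8)) / (1 - (-1)) = 6
p[0,1,2] = (46 - 4) / (2 - 0) = 21
p[-2,-1,0,1] = (6 - 39) / (1 - (-2)) = -11
p[-1,0,1,2] = (21 - 6) / (2 - (-1)) = 5
p[-2,-1,0,1,2] = (5 - (-11)) / (2 - (-2)) = 4
p(5) = 98 + (-86)·(7) + 39·(7)·(6) + (-11)·(7)·(6)·(5) + 4·(7)·(6)·(5)·(4) = 2184

2184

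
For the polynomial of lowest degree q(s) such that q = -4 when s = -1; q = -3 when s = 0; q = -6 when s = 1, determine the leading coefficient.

-2

The leading coefficient equals the top divided difference q[-1,0,1].
q[-1,0] = (-3 - (-4)) / (0 - (-1)) = 1
q[0,1] = (-6 - (-3)) / (1 - 0) = -3
q[-1,0,1] = (-3 - 1) / (1 - (-1)) = -2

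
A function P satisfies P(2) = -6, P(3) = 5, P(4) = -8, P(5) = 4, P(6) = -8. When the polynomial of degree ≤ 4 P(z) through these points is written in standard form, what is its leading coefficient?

-49/12

The leading coefficient equals the top divided difference P[2,3,4,5,6].
P[2,3] = (5 - (-6)) / (3 - 2) = 11
P[3,4] = (-8 - 5) / (4 - 3) = -13
P[4,5] = (4 - (-8)) / (5 - 4) = 12
P[5,6] = (-8 - 4) / (6 - 5) = -12
P[2,3,4] = (-13 - 11) / (4 - 2) = -12
P[3,4,5] = (12 - (-13)) / (5 - 3) = 25/2
P[4,5,6] = (-12 - 12) / (6 - 4) = -12
P[2,3,4,5] = (25/2 - (-12)) / (5 - 2) = 49/6
P[3,4,5,6] = (-12 - 25/2) / (6 - 3) = -49/6
P[2,3,4,5,6] = (-49/6 - 49/6) / (6 - 2) = -49/12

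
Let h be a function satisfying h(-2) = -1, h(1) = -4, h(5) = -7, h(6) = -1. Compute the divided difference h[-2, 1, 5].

1/28

h[-2,1] = (-4 - (-1)) / (1 - (-2)) = -1
h[1,5] = (-7 - (-4)) / (5 - 1) = -3/4
h[-2,1,5] = (-3/4 - (-1)) / (5 - (-2)) = 1/28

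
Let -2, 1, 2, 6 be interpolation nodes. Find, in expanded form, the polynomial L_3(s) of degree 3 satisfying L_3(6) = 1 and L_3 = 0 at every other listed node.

L_3(s) = (1/160)s^3 - (1/160)s^2 - (1/40)s + 1/40

L_3(s) = (s + 2)(s - 1)(s - 2) / [(8)·(5)·(4)]
       = (s^3 - s^2 - 4s + 4) / (160)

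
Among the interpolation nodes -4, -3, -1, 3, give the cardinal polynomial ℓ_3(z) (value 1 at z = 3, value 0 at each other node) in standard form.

ℓ_3(z) = (1/168)z^3 + (1/21)z^2 + (19/168)z + 1/14

ℓ_3(z) = (z + 4)(z + 3)(z + 1) / [(7)·(6)·(4)]
       = (z^3 + 8z^2 + 19z + 12) / (168)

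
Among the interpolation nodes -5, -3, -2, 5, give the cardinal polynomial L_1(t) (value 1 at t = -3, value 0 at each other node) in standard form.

L_1(t) = (1/16)t^3 + (1/8)t^2 - (25/16)t - 25/8

L_1(t) = (t + 5)(t + 2)(t - 5) / [(2)·(-1)·(-8)]
       = (t^3 + 2t^2 - 25t - 50) / (16)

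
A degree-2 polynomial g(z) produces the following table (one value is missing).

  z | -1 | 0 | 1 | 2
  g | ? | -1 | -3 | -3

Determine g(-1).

3

The 3 known values determine g uniquely (degree ≤ 2).
Evaluate each Lagrange basis at z = -1:
L_0(-1) = (-2)·(-3)/[(-1)·(-2)] = 3
L_1(-1) = (-1)·(-3)/[(1)·(-1)] = -3
L_2(-1) = (-1)·(-2)/[(2)·(1)] = 1
Sum: (-1)·(3) + (-3)·(-3) + (-3)·(1) = 3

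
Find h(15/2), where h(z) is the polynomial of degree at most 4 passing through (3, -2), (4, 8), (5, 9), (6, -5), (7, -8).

Using Newton's divided-difference form:
h[3,4] = (8 - (-2)) / (4 - 3) = 10
h[4,5] = (9 - 8) / (5 - 4) = 1
h[5,6] = (-5 - 9) / (6 - 5) = -14
h[6,7] = (-8 - (-5)) / (7 - 6) = -3
h[3,4,5] = (1 - 10) / (5 - 3) = -9/2
h[4,5,6] = (-14 - 1) / (6 - 4) = -15/2
h[5,6,7] = (-3 - (-14)) / (7 - 5) = 11/2
h[3,4,5,6] = (-15/2 - (-9/2)) / (6 - 3) = -1
h[4,5,6,7] = (11/2 - (-15/2)) / (7 - 4) = 13/3
h[3,4,5,6,7] = (13/3 - (-1)) / (7 - 3) = 4/3
h(15/2) = -2 + 10·(9/2) + (-9/2)·(9/2)·(7/2) + (-1)·(9/2)·(7/2)·(5/2) + (4/3)·(9/2)·(7/2)·(5/2)·(3/2) = 23/2

23/2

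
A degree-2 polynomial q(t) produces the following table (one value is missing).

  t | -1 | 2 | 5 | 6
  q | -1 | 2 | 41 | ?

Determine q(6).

62

The 3 known values determine q uniquely (degree ≤ 2).
L_0(6) = (4)·(1)/[(-3)·(-6)] = 2/9
L_1(6) = (7)·(1)/[(3)·(-3)] = -7/9
L_2(6) = (7)·(4)/[(6)·(3)] = 14/9
Sum: (-1)·(2/9) + 2·(-7/9) + 41·(14/9) = 62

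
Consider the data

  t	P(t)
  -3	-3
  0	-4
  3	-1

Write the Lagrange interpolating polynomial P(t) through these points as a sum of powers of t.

P(t) = (2/9)t^2 + (1/3)t - 4

Build the Lagrange basis polynomials:
L_0(t) = t(t - 3) / [18] = (1/18)t^2 - (1/6)t
L_1(t) = (t + 3)(t - 3) / [-9] = -(1/9)t^2 + 1
L_2(t) = (t + 3)t / [18] = (1/18)t^2 + (1/6)t
P(t) = (-3)·L_0 + (-4)·L_1 + (-1)·L_2
  (-3)·L_0(t) = -(1/6)t^2 + (1/2)t
  (-4)·L_1(t) = (4/9)t^2 - 4
  (-1)·L_2(t) = -(1/18)t^2 - (1/6)t
Adding term by term: (2/9)t^2 + (1/3)t - 4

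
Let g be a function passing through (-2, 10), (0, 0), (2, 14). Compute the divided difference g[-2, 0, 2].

3

g[-2,0] = (0 - 10) / (0 - (-2)) = -5
g[0,2] = (14 - 0) / (2 - 0) = 7
g[-2,0,2] = (7 - (-5)) / (2 - (-2)) = 3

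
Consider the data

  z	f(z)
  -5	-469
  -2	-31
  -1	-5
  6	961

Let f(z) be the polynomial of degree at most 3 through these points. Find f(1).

L_0(1) = (3)·(2)·(-5)/[(-3)·(-4)·(-11)] = 5/22
L_1(1) = (6)·(2)·(-5)/[(3)·(-1)·(-8)] = -5/2
L_2(1) = (6)·(3)·(-5)/[(4)·(1)·(-7)] = 45/14
L_3(1) = (6)·(3)·(2)/[(11)·(8)·(7)] = 9/154
Sum: (-469)·(5/22) + (-31)·(-5/2) + (-5)·(45/14) + 961·(9/154) = 11

11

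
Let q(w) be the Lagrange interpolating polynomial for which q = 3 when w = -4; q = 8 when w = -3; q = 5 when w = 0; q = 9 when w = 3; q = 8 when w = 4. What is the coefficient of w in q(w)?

-71/168

Build the Lagrange basis polynomials:
L_0(w) = (w + 3)w(w - 3)(w - 4) / [224] = (1/224)w^4 - (1/56)w^3 - (9/224)w^2 + (9/56)w
L_1(w) = (w + 4)w(w - 3)(w - 4) / [-126] = -(1/126)w^4 + (1/42)w^3 + (8/63)w^2 - (8/21)w
L_2(w) = (w + 4)(w + 3)(w - 3)(w - 4) / [144] = (1/144)w^4 - (25/144)w^2 + 1
L_3(w) = (w + 4)(w + 3)w(w - 4) / [-126] = -(1/126)w^4 - (1/42)w^3 + (8/63)w^2 + (8/21)w
L_4(w) = (w + 4)(w + 3)w(w - 3) / [224] = (1/224)w^4 + (1/56)w^3 - (9/224)w^2 - (9/56)w
q(w) = 3·L_0 + 8·L_1 + 5·L_2 + 9·L_3 + 8·L_4
Only the coefficient of w is needed; take it from each L_i and combine:
3·(9/56) + 8·(-8/21) + 5·(0) + 9·(8/21) + 8·(-9/56) = -71/168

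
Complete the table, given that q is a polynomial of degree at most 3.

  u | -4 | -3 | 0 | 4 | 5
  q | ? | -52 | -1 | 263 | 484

-137

The 4 known values determine q uniquely (degree ≤ 3).
L_0(-4) = (-4)·(-8)·(-9)/[(-3)·(-7)·(-8)] = 12/7
L_1(-4) = (-1)·(-8)·(-9)/[(3)·(-4)·(-5)] = -6/5
L_2(-4) = (-1)·(-4)·(-9)/[(7)·(4)·(-1)] = 9/7
L_3(-4) = (-1)·(-4)·(-8)/[(8)·(5)·(1)] = -4/5
Sum: (-52)·(12/7) + (-1)·(-6/5) + 263·(9/7) + 484·(-4/5) = -137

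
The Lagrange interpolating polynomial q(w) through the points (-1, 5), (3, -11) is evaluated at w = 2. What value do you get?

Evaluate each Lagrange basis at w = 2:
L_0(2) = (-1)/[(-4)] = 1/4
L_1(2) = (3)/[(4)] = 3/4
Sum: 5·(1/4) + (-11)·(3/4) = -7

-7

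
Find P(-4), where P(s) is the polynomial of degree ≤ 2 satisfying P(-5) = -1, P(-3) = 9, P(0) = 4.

16/3

L_0(-4) = (-1)·(-4)/[(-2)·(-5)] = 2/5
L_1(-4) = (1)·(-4)/[(2)·(-3)] = 2/3
L_2(-4) = (1)·(-1)/[(5)·(3)] = -1/15
Sum: (-1)·(2/5) + 9·(2/3) + 4·(-1/15) = 16/3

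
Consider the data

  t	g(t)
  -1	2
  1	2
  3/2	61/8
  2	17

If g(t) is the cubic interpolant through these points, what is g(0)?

-1

Evaluate each Lagrange basis at t = 0:
L_0(0) = (-1)·(-3/2)·(-2)/[(-2)·(-5/2)·(-3)] = 1/5
L_1(0) = (1)·(-3/2)·(-2)/[(2)·(-1/2)·(-1)] = 3
L_2(0) = (1)·(-1)·(-2)/[(5/2)·(1/2)·(-1/2)] = -16/5
L_3(0) = (1)·(-1)·(-3/2)/[(3)·(1)·(1/2)] = 1
Sum: 2·(1/5) + 2·(3) + 61/8·(-16/5) + 17·(1) = -1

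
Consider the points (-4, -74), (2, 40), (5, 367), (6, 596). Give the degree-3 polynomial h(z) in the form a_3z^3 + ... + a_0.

L_0(z) = (z - 2)(z - 5)(z - 6) / [-540] = -(1/540)z^3 + (13/540)z^2 - (13/135)z + 1/9
L_1(z) = (z + 4)(z - 5)(z - 6) / [72] = (1/72)z^3 - (7/72)z^2 - (7/36)z + 5/3
L_2(z) = (z + 4)(z - 2)(z - 6) / [-27] = -(1/27)z^3 + (4/27)z^2 + (20/27)z - 16/9
L_3(z) = (z + 4)(z - 2)(z - 5) / [40] = (1/40)z^3 - (3/40)z^2 - (9/20)z + 1
h(z) = (-74)·L_0 + 40·L_1 + 367·L_2 + 596·L_3
  (-74)·L_0(z) = (37/270)z^3 - (481/270)z^2 + (962/135)z - 74/9
  40·L_1(z) = (5/9)z^3 - (35/9)z^2 - (70/9)z + 200/3
  367·L_2(z) = -(367/27)z^3 + (1468/27)z^2 + (7340/27)z - 5872/9
  596·L_3(z) = (149/10)z^3 - (447/10)z^2 - (1341/5)z + 596
Adding term by term: 2z^3 + 4z^2 + 3z + 2

h(z) = 2z^3 + 4z^2 + 3z + 2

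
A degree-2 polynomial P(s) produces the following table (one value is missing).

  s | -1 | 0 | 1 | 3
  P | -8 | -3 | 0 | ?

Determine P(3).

The 3 known values determine P uniquely (degree ≤ 2).
L_0(3) = (3)·(2)/[(-1)·(-2)] = 3
L_1(3) = (4)·(2)/[(1)·(-1)] = -8
L_2(3) = (4)·(3)/[(2)·(1)] = 6
Sum: (-8)·(3) + (-3)·(-8) + 0 = 0

0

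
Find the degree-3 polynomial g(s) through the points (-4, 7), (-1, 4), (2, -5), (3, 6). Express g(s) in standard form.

L_0(s) = (s + 1)(s - 2)(s - 3) / [-126] = -(1/126)s^3 + (2/63)s^2 - (1/126)s - 1/21
L_1(s) = (s + 4)(s - 2)(s - 3) / [36] = (1/36)s^3 - (1/36)s^2 - (7/18)s + 2/3
L_2(s) = (s + 4)(s + 1)(s - 3) / [-18] = -(1/18)s^3 - (1/9)s^2 + (11/18)s + 2/3
L_3(s) = (s + 4)(s + 1)(s - 2) / [28] = (1/28)s^3 + (3/28)s^2 - (3/14)s - 2/7
g(s) = 7·L_0 + 4·L_1 + (-5)·L_2 + 6·L_3
  7·L_0(s) = -(1/18)s^3 + (2/9)s^2 - (1/18)s - 1/3
  4·L_1(s) = (1/9)s^3 - (1/9)s^2 - (14/9)s + 8/3
  (-5)·L_2(s) = (5/18)s^3 + (5/9)s^2 - (55/18)s - 10/3
  6·L_3(s) = (3/14)s^3 + (9/14)s^2 - (9/7)s - 12/7
Adding term by term: (23/42)s^3 + (55/42)s^2 - (125/21)s - 19/7

g(s) = (23/42)s^3 + (55/42)s^2 - (125/21)s - 19/7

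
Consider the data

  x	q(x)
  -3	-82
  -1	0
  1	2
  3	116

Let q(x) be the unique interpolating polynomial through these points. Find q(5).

Evaluate each Lagrange basis at x = 5:
L_0(5) = (6)·(4)·(2)/[(-2)·(-4)·(-6)] = -1
L_1(5) = (8)·(4)·(2)/[(2)·(-2)·(-4)] = 4
L_2(5) = (8)·(6)·(2)/[(4)·(2)·(-2)] = -6
L_3(5) = (8)·(6)·(4)/[(6)·(4)·(2)] = 4
Sum: (-82)·(-1) + 0 + 2·(-6) + 116·(4) = 534

534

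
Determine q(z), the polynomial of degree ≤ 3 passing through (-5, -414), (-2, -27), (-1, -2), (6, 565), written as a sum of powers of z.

q(z) = 3z^3 - 2z^2 - 2z + 1

Build the Lagrange basis polynomials:
L_0(z) = (z + 2)(z + 1)(z - 6) / [-132] = -(1/132)z^3 + (1/44)z^2 + (4/33)z + 1/11
L_1(z) = (z + 5)(z + 1)(z - 6) / [24] = (1/24)z^3 - (31/24)z - 5/4
L_2(z) = (z + 5)(z + 2)(z - 6) / [-28] = -(1/28)z^3 - (1/28)z^2 + (8/7)z + 15/7
L_3(z) = (z + 5)(z + 2)(z + 1) / [616] = (1/616)z^3 + (1/77)z^2 + (17/616)z + 5/308
q(z) = (-414)·L_0 + (-27)·L_1 + (-2)·L_2 + 565·L_3
  (-414)·L_0(z) = (69/22)z^3 - (207/22)z^2 - (552/11)z - 414/11
  (-27)·L_1(z) = -(9/8)z^3 + (279/8)z + 135/4
  (-2)·L_2(z) = (1/14)z^3 + (1/14)z^2 - (16/7)z - 30/7
  565·L_3(z) = (565/616)z^3 + (565/77)z^2 + (9605/616)z + 2825/308
Adding term by term: 3z^3 - 2z^2 - 2z + 1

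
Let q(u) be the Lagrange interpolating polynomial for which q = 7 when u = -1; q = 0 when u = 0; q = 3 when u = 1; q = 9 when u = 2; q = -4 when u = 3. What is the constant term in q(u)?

L_0(u) = u(u - 1)(u - 2)(u - 3) / [24] = (1/24)u^4 - (1/4)u^3 + (11/24)u^2 - (1/4)u
L_1(u) = (u + 1)(u - 1)(u - 2)(u - 3) / [-6] = -(1/6)u^4 + (5/6)u^3 - (5/6)u^2 - (5/6)u + 1
L_2(u) = (u + 1)u(u - 2)(u - 3) / [4] = (1/4)u^4 - u^3 + (1/4)u^2 + (3/2)u
L_3(u) = (u + 1)u(u - 1)(u - 3) / [-6] = -(1/6)u^4 + (1/2)u^3 + (1/6)u^2 - (1/2)u
L_4(u) = (u + 1)u(u - 1)(u - 2) / [24] = (1/24)u^4 - (1/12)u^3 - (1/24)u^2 + (1/12)u
q(u) = 7·L_0 + 0·L_1 + 3·L_2 + 9·L_3 + (-4)·L_4
Only the constant term is needed; take it from each L_i and combine:
7·(0) + 0·(1) + 3·(0) + 9·(0) + (-4)·(0) = 0

0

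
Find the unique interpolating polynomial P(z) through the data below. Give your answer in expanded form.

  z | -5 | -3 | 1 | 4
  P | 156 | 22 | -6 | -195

Build the Lagrange basis polynomials:
L_0(z) = (z + 3)(z - 1)(z - 4) / [-108] = -(1/108)z^3 + (1/54)z^2 + (11/108)z - 1/9
L_1(z) = (z + 5)(z - 1)(z - 4) / [56] = (1/56)z^3 - (3/8)z + 5/14
L_2(z) = (z + 5)(z + 3)(z - 4) / [-72] = -(1/72)z^3 - (1/18)z^2 + (17/72)z + 5/6
L_3(z) = (z + 5)(z + 3)(z - 1) / [189] = (1/189)z^3 + (1/27)z^2 + (1/27)z - 5/63
P(z) = 156·L_0 + 22·L_1 + (-6)·L_2 + (-195)·L_3
  156·L_0(z) = -(13/9)z^3 + (26/9)z^2 + (143/9)z - 52/3
  22·L_1(z) = (11/28)z^3 - (33/4)z + 55/7
  (-6)·L_2(z) = (1/12)z^3 + (1/3)z^2 - (17/12)z - 5
  (-195)·L_3(z) = -(65/63)z^3 - (65/9)z^2 - (65/9)z + 325/21
Adding term by term: -2z^3 - 4z^2 - z + 1

P(z) = -2z^3 - 4z^2 - z + 1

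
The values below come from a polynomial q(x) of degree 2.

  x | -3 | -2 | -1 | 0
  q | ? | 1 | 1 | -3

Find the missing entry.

The 3 known values determine q uniquely (degree ≤ 2).
L_0(-3) = (-2)·(-3)/[(-1)·(-2)] = 3
L_1(-3) = (-1)·(-3)/[(1)·(-1)] = -3
L_2(-3) = (-1)·(-2)/[(2)·(1)] = 1
Sum: 1·(3) + 1·(-3) + (-3)·(1) = -3

-3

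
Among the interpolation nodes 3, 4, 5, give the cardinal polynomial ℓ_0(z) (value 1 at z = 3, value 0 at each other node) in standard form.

ℓ_0(z) = (z - 4)(z - 5) / [(-1)·(-2)]
       = (z^2 - 9z + 20) / (2)

ℓ_0(z) = (1/2)z^2 - (9/2)z + 10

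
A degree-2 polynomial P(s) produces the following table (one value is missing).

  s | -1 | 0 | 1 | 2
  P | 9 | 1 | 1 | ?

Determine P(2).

9

The 3 known values determine P uniquely (degree ≤ 2).
Evaluate each Lagrange basis at s = 2:
L_0(2) = (2)·(1)/[(-1)·(-2)] = 1
L_1(2) = (3)·(1)/[(1)·(-1)] = -3
L_2(2) = (3)·(2)/[(2)·(1)] = 3
Sum: 9·(1) + 1·(-3) + 1·(3) = 9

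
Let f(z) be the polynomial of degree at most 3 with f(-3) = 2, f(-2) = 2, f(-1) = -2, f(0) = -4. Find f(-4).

-8

Evaluate each Lagrange basis at z = -4:
L_0(-4) = (-2)·(-3)·(-4)/[(-1)·(-2)·(-3)] = 4
L_1(-4) = (-1)·(-3)·(-4)/[(1)·(-1)·(-2)] = -6
L_2(-4) = (-1)·(-2)·(-4)/[(2)·(1)·(-1)] = 4
L_3(-4) = (-1)·(-2)·(-3)/[(3)·(2)·(1)] = -1
Sum: 2·(4) + 2·(-6) + (-2)·(4) + (-4)·(-1) = -8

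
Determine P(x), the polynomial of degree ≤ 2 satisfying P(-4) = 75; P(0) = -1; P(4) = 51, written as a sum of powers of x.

P(x) = 4x^2 - 3x - 1

Newton's divided differences:
P[-4,0] = (-1 - 75) / (0 - (-4)) = -19
P[0,4] = (51 - (-1)) / (4 - 0) = 13
P[-4,0,4] = (13 - (-19)) / (4 - (-4)) = 4
P(x) = 75 + (-19)·(x + 4) + 4·(x + 4)x
Expanding: P(x) = 4x^2 - 3x - 1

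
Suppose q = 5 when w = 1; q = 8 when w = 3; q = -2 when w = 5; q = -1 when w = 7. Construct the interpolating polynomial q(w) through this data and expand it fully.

q(w) = (1/2)w^3 - (49/8)w^2 + (39/2)w - 71/8

L_0(w) = (w - 3)(w - 5)(w - 7) / [-48] = -(1/48)w^3 + (5/16)w^2 - (71/48)w + 35/16
L_1(w) = (w - 1)(w - 5)(w - 7) / [16] = (1/16)w^3 - (13/16)w^2 + (47/16)w - 35/16
L_2(w) = (w - 1)(w - 3)(w - 7) / [-16] = -(1/16)w^3 + (11/16)w^2 - (31/16)w + 21/16
L_3(w) = (w - 1)(w - 3)(w - 5) / [48] = (1/48)w^3 - (3/16)w^2 + (23/48)w - 5/16
q(w) = 5·L_0 + 8·L_1 + (-2)·L_2 + (-1)·L_3
  5·L_0(w) = -(5/48)w^3 + (25/16)w^2 - (355/48)w + 175/16
  8·L_1(w) = (1/2)w^3 - (13/2)w^2 + (47/2)w - 35/2
  (-2)·L_2(w) = (1/8)w^3 - (11/8)w^2 + (31/8)w - 21/8
  (-1)·L_3(w) = -(1/48)w^3 + (3/16)w^2 - (23/48)w + 5/16
Adding term by term: (1/2)w^3 - (49/8)w^2 + (39/2)w - 71/8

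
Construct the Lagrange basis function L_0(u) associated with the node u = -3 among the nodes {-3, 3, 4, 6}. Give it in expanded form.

L_0(u) = -(1/378)u^3 + (13/378)u^2 - (1/7)u + 4/21

L_0(u) = (u - 3)(u - 4)(u - 6) / [(-6)·(-7)·(-9)]
       = (u^3 - 13u^2 + 54u - 72) / (-378)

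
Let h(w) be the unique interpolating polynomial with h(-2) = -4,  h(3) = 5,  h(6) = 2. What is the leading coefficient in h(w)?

-7/20

The leading coefficient equals the top divided difference h[-2,3,6].
h[-2,3] = (5 - (-4)) / (3 - (-2)) = 9/5
h[3,6] = (2 - 5) / (6 - 3) = -1
h[-2,3,6] = (-1 - 9/5) / (6 - (-2)) = -7/20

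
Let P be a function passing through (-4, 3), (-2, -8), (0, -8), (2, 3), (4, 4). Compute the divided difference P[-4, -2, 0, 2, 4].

P[-4,-2] = (-8 - 3) / (-2 - (-4)) = -11/2
P[-2,0] = (-8 - (-8)) / (0 - (-2)) = 0
P[0,2] = (3 - (-8)) / (2 - 0) = 11/2
P[2,4] = (4 - 3) / (4 - 2) = 1/2
P[-4,-2,0] = (0 - (-11/2)) / (0 - (-4)) = 11/8
P[-2,0,2] = (11/2 - 0) / (2 - (-2)) = 11/8
P[0,2,4] = (1/2 - 11/2) / (4 - 0) = -5/4
P[-4,-2,0,2] = (11/8 - 11/8) / (2 - (-4)) = 0
P[-2,0,2,4] = (-5/4 - 11/8) / (4 - (-2)) = -7/16
P[-4,-2,0,2,4] = (-7/16 - 0) / (4 - (-4)) = -7/128

-7/128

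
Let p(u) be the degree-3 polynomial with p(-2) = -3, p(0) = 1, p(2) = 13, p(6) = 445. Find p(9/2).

371/2

Evaluate each Lagrange basis at u = 9/2:
L_0(9/2) = (9/2)·(5/2)·(-3/2)/[(-2)·(-4)·(-8)] = 135/512
L_1(9/2) = (13/2)·(5/2)·(-3/2)/[(2)·(-2)·(-6)] = -65/64
L_2(9/2) = (13/2)·(9/2)·(-3/2)/[(4)·(2)·(-4)] = 351/256
L_3(9/2) = (13/2)·(9/2)·(5/2)/[(8)·(6)·(4)] = 195/512
Sum: (-3)·(135/512) + 1·(-65/64) + 13·(351/256) + 445·(195/512) = 371/2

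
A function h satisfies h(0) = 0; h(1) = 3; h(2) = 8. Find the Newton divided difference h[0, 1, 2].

1

h[0,1] = (3 - 0) / (1 - 0) = 3
h[1,2] = (8 - 3) / (2 - 1) = 5
h[0,1,2] = (5 - 3) / (2 - 0) = 1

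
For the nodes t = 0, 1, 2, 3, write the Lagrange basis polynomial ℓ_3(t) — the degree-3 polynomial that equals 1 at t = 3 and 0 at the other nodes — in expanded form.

ℓ_3(t) = (1/6)t^3 - (1/2)t^2 + (1/3)t

ℓ_3(t) = t(t - 1)(t - 2) / [(3)·(2)·(1)]
       = (t^3 - 3t^2 + 2t) / (6)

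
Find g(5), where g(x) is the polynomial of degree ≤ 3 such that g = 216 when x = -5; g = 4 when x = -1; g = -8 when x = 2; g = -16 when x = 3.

-74

L_0(5) = (6)·(3)·(2)/[(-4)·(-7)·(-8)] = -9/56
L_1(5) = (10)·(3)·(2)/[(4)·(-3)·(-4)] = 5/4
L_2(5) = (10)·(6)·(2)/[(7)·(3)·(-1)] = -40/7
L_3(5) = (10)·(6)·(3)/[(8)·(4)·(1)] = 45/8
Sum: 216·(-9/56) + 4·(5/4) + (-8)·(-40/7) + (-16)·(45/8) = -74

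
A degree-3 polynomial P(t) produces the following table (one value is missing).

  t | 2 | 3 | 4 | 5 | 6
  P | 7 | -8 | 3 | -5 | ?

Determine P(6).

The 4 known values determine P uniquely (degree ≤ 3).
L_0(6) = (3)·(2)·(1)/[(-1)·(-2)·(-3)] = -1
L_1(6) = (4)·(2)·(1)/[(1)·(-1)·(-2)] = 4
L_2(6) = (4)·(3)·(1)/[(2)·(1)·(-1)] = -6
L_3(6) = (4)·(3)·(2)/[(3)·(2)·(1)] = 4
Sum: 7·(-1) + (-8)·(4) + 3·(-6) + (-5)·(4) = -77

-77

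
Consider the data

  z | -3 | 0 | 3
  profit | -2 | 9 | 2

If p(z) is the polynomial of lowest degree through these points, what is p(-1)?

22/3

L_0(-1) = (-1)·(-4)/[(-3)·(-6)] = 2/9
L_1(-1) = (2)·(-4)/[(3)·(-3)] = 8/9
L_2(-1) = (2)·(-1)/[(6)·(3)] = -1/9
Sum: (-2)·(2/9) + 9·(8/9) + 2·(-1/9) = 22/3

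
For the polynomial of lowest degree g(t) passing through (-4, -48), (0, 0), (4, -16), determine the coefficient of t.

L_0(t) = t(t - 4) / [32] = (1/32)t^2 - (1/8)t
L_1(t) = (t + 4)(t - 4) / [-16] = -(1/16)t^2 + 1
L_2(t) = (t + 4)t / [32] = (1/32)t^2 + (1/8)t
g(t) = (-48)·L_0 + 0·L_1 + (-16)·L_2
Only the coefficient of t is needed; take it from each L_i and combine:
(-48)·(-1/8) + 0·(0) + (-16)·(1/8) = 4

4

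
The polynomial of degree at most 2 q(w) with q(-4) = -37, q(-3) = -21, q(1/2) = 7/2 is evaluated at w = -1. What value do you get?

Evaluate each Lagrange basis at w = -1:
L_0(-1) = (2)·(-3/2)/[(-1)·(-9/2)] = -2/3
L_1(-1) = (3)·(-3/2)/[(1)·(-7/2)] = 9/7
L_2(-1) = (3)·(2)/[(9/2)·(7/2)] = 8/21
Sum: (-37)·(-2/3) + (-21)·(9/7) + 7/2·(8/21) = -1

-1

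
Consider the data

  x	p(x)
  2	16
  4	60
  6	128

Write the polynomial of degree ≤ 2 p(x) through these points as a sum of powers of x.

Build the Lagrange basis polynomials:
L_0(x) = (x - 4)(x - 6) / [8] = (1/8)x^2 - (5/4)x + 3
L_1(x) = (x - 2)(x - 6) / [-4] = -(1/4)x^2 + 2x - 3
L_2(x) = (x - 2)(x - 4) / [8] = (1/8)x^2 - (3/4)x + 1
p(x) = 16·L_0 + 60·L_1 + 128·L_2
  16·L_0(x) = 2x^2 - 20x + 48
  60·L_1(x) = -15x^2 + 120x - 180
  128·L_2(x) = 16x^2 - 96x + 128
Adding term by term: 3x^2 + 4x - 4

p(x) = 3x^2 + 4x - 4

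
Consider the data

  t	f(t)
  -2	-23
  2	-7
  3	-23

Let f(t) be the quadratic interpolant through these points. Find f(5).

Evaluate each Lagrange basis at t = 5:
L_0(5) = (3)·(2)/[(-4)·(-5)] = 3/10
L_1(5) = (7)·(2)/[(4)·(-1)] = -7/2
L_2(5) = (7)·(3)/[(5)·(1)] = 21/5
Sum: (-23)·(3/10) + (-7)·(-7/2) + (-23)·(21/5) = -79

-79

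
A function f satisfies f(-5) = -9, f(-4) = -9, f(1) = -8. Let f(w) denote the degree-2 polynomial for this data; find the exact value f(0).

Using Newton's divided-difference form:
f[-5,-4] = (-9 - (-9)) / (-4 - (-5)) = 0
f[-4,1] = (-8 - (-9)) / (1 - (-4)) = 1/5
f[-5,-4,1] = (1/5 - 0) / (1 - (-5)) = 1/30
f(0) = -9 + 0·(5) + (1/30)·(5)·(4) = -25/3

-25/3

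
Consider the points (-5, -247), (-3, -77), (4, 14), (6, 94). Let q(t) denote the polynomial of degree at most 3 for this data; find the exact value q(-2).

-34

Evaluate each Lagrange basis at t = -2:
L_0(-2) = (1)·(-6)·(-8)/[(-2)·(-9)·(-11)] = -8/33
L_1(-2) = (3)·(-6)·(-8)/[(2)·(-7)·(-9)] = 8/7
L_2(-2) = (3)·(1)·(-8)/[(9)·(7)·(-2)] = 4/21
L_3(-2) = (3)·(1)·(-6)/[(11)·(9)·(2)] = -1/11
Sum: (-247)·(-8/33) + (-77)·(8/7) + 14·(4/21) + 94·(-1/11) = -34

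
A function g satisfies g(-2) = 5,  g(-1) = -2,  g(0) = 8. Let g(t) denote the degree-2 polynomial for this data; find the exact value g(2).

79

L_0(2) = (3)·(2)/[(-1)·(-2)] = 3
L_1(2) = (4)·(2)/[(1)·(-1)] = -8
L_2(2) = (4)·(3)/[(2)·(1)] = 6
Sum: 5·(3) + (-2)·(-8) + 8·(6) = 79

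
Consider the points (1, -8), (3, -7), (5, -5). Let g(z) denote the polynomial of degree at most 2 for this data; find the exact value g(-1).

-8

Evaluate each Lagrange basis at z = -1:
L_0(-1) = (-4)·(-6)/[(-2)·(-4)] = 3
L_1(-1) = (-2)·(-6)/[(2)·(-2)] = -3
L_2(-1) = (-2)·(-4)/[(4)·(2)] = 1
Sum: (-8)·(3) + (-7)·(-3) + (-5)·(1) = -8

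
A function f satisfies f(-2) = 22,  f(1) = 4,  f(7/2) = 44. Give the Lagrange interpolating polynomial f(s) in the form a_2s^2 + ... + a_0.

Build the Lagrange basis polynomials:
L_0(s) = (s - 1)(s - 7/2) / [33/2] = (2/33)s^2 - (3/11)s + 7/33
L_1(s) = (s + 2)(s - 7/2) / [-15/2] = -(2/15)s^2 + (1/5)s + 14/15
L_2(s) = (s + 2)(s - 1) / [55/4] = (4/55)s^2 + (4/55)s - 8/55
f(s) = 22·L_0 + 4·L_1 + 44·L_2
  22·L_0(s) = (4/3)s^2 - 6s + 14/3
  4·L_1(s) = -(8/15)s^2 + (4/5)s + 56/15
  44·L_2(s) = (16/5)s^2 + (16/5)s - 32/5
Adding term by term: 4s^2 - 2s + 2

f(s) = 4s^2 - 2s + 2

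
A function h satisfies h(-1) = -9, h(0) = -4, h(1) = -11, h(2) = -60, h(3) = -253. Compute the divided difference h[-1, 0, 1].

-6

h[-1,0] = (-4 - (-9)) / (0 - (-1)) = 5
h[0,1] = (-11 - (-4)) / (1 - 0) = -7
h[-1,0,1] = (-7 - 5) / (1 - (-1)) = -6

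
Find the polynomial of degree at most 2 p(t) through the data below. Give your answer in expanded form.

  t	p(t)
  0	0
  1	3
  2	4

p(t) = -t^2 + 4t

Build the Lagrange basis polynomials:
L_0(t) = (t - 1)(t - 2) / [2] = (1/2)t^2 - (3/2)t + 1
L_1(t) = t(t - 2) / [-1] = -t^2 + 2t
L_2(t) = t(t - 1) / [2] = (1/2)t^2 - (1/2)t
p(t) = 0·L_0 + 3·L_1 + 4·L_2
  0·L_0(t) = 0
  3·L_1(t) = -3t^2 + 6t
  4·L_2(t) = 2t^2 - 2t
Adding term by term: -t^2 + 4t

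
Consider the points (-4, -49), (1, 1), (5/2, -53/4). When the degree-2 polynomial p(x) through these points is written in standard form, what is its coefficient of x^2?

L_0(x) = (x - 1)(x - 5/2) / [65/2] = (2/65)x^2 - (7/65)x + 1/13
L_1(x) = (x + 4)(x - 5/2) / [-15/2] = -(2/15)x^2 - (1/5)x + 4/3
L_2(x) = (x + 4)(x - 1) / [39/4] = (4/39)x^2 + (4/13)x - 16/39
p(x) = (-49)·L_0 + 1·L_1 + (-53/4)·L_2
Only the coefficient of x^2 is needed; take it from each L_i and combine:
(-49)·(2/65) + 1·(-2/15) + (-53/4)·(4/39) = -3

-3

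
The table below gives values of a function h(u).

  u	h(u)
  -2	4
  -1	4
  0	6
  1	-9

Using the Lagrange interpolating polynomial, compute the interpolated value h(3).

-166

L_0(3) = (4)·(3)·(2)/[(-1)·(-2)·(-3)] = -4
L_1(3) = (5)·(3)·(2)/[(1)·(-1)·(-2)] = 15
L_2(3) = (5)·(4)·(2)/[(2)·(1)·(-1)] = -20
L_3(3) = (5)·(4)·(3)/[(3)·(2)·(1)] = 10
Sum: 4·(-4) + 4·(15) + 6·(-20) + (-9)·(10) = -166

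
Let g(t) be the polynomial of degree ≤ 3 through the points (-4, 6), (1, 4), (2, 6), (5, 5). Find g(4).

322/45

Evaluate each Lagrange basis at t = 4:
L_0(4) = (3)·(2)·(-1)/[(-5)·(-6)·(-9)] = 1/45
L_1(4) = (8)·(2)·(-1)/[(5)·(-1)·(-4)] = -4/5
L_2(4) = (8)·(3)·(-1)/[(6)·(1)·(-3)] = 4/3
L_3(4) = (8)·(3)·(2)/[(9)·(4)·(3)] = 4/9
Sum: 6·(1/45) + 4·(-4/5) + 6·(4/3) + 5·(4/9) = 322/45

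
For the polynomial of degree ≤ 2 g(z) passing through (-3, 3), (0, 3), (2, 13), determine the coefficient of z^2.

The leading coefficient equals the top divided difference g[-3,0,2].
g[-3,0] = (3 - 3) / (0 - (-3)) = 0
g[0,2] = (13 - 3) / (2 - 0) = 5
g[-3,0,2] = (5 - 0) / (2 - (-3)) = 1

1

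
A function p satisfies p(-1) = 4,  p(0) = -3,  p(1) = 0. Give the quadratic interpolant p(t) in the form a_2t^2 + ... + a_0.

p(t) = 5t^2 - 2t - 3

Build the Lagrange basis polynomials:
L_0(t) = t(t - 1) / [2] = (1/2)t^2 - (1/2)t
L_1(t) = (t + 1)(t - 1) / [-1] = -t^2 + 1
L_2(t) = (t + 1)t / [2] = (1/2)t^2 + (1/2)t
p(t) = 4·L_0 + (-3)·L_1 + 0·L_2
  4·L_0(t) = 2t^2 - 2t
  (-3)·L_1(t) = 3t^2 - 3
  0·L_2(t) = 0
Adding term by term: 5t^2 - 2t - 3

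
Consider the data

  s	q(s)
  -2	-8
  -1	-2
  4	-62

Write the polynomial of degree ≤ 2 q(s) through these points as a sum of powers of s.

q(s) = -3s^2 - 3s - 2

Newton's divided differences:
q[-2,-1] = (-2 - (-8)) / (-1 - (-2)) = 6
q[-1,4] = (-62 - (-2)) / (4 - (-1)) = -12
q[-2,-1,4] = (-12 - 6) / (4 - (-2)) = -3
q(s) = -8 + 6·(s + 2) + (-3)·(s + 2)(s + 1)
Expanding: q(s) = -3s^2 - 3s - 2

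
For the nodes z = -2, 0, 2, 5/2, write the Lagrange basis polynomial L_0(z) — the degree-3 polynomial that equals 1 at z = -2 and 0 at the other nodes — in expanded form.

L_0(z) = z(z - 2)(z - 5/2) / [(-2)·(-4)·(-9/2)]
       = (z^3 - (9/2)z^2 + 5z) / (-36)

L_0(z) = -(1/36)z^3 + (1/8)z^2 - (5/36)z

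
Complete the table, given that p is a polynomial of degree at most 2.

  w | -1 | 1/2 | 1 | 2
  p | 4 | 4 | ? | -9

The 3 known values determine p uniquely (degree ≤ 2).
Evaluate each Lagrange basis at w = 1:
L_0(1) = (1/2)·(-1)/[(-3/2)·(-3)] = -1/9
L_1(1) = (2)·(-1)/[(3/2)·(-3/2)] = 8/9
L_2(1) = (2)·(1/2)/[(3)·(3/2)] = 2/9
Sum: 4·(-1/9) + 4·(8/9) + (-9)·(2/9) = 10/9

10/9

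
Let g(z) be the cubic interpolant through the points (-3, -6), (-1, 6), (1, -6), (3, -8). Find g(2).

Using Newton's divided-difference form:
g[-3,-1] = (6 - (-6)) / (-1 - (-3)) = 6
g[-1,1] = (-6 - 6) / (1 - (-1)) = -6
g[1,3] = (-8 - (-6)) / (3 - 1) = -1
g[-3,-1,1] = (-6 - 6) / (1 - (-3)) = -3
g[-1,1,3] = (-1 - (-6)) / (3 - (-1)) = 5/4
g[-3,-1,1,3] = (5/4 - (-3)) / (3 - (-3)) = 17/24
g(2) = -6 + 6·(5) + (-3)·(5)·(3) + (17/24)·(5)·(3)·(1) = -83/8

-83/8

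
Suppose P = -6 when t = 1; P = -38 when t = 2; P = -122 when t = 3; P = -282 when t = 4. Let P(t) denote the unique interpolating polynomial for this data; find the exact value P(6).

-926

Using Newton's divided-difference form:
P[1,2] = (-38 - (-6)) / (2 - 1) = -32
P[2,3] = (-122 - (-38)) / (3 - 2) = -84
P[3,4] = (-282 - (-122)) / (4 - 3) = -160
P[1,2,3] = (-84 - (-32)) / (3 - 1) = -26
P[2,3,4] = (-160 - (-84)) / (4 - 2) = -38
P[1,2,3,4] = (-38 - (-26)) / (4 - 1) = -4
P(6) = -6 + (-32)·(5) + (-26)·(5)·(4) + (-4)·(5)·(4)·(3) = -926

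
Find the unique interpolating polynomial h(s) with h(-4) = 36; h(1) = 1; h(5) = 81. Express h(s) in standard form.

h(s) = 3s^2 + 2s - 4

Build the Lagrange basis polynomials:
L_0(s) = (s - 1)(s - 5) / [45] = (1/45)s^2 - (2/15)s + 1/9
L_1(s) = (s + 4)(s - 5) / [-20] = -(1/20)s^2 + (1/20)s + 1
L_2(s) = (s + 4)(s - 1) / [36] = (1/36)s^2 + (1/12)s - 1/9
h(s) = 36·L_0 + 1·L_1 + 81·L_2
  36·L_0(s) = (4/5)s^2 - (24/5)s + 4
  1·L_1(s) = -(1/20)s^2 + (1/20)s + 1
  81·L_2(s) = (9/4)s^2 + (27/4)s - 9
Adding term by term: 3s^2 + 2s - 4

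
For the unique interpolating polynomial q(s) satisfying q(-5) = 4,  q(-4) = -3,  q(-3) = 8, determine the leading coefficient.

9

The leading coefficient equals the top divided difference q[-5,-4,-3].
q[-5,-4] = (-3 - 4) / (-4 - (-5)) = -7
q[-4,-3] = (8 - (-3)) / (-3 - (-4)) = 11
q[-5,-4,-3] = (11 - (-7)) / (-3 - (-5)) = 9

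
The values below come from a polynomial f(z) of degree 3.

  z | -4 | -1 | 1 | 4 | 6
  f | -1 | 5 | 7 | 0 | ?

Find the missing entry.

The 4 known values determine f uniquely (degree ≤ 3).
Evaluate each Lagrange basis at z = 6:
L_0(6) = (7)·(5)·(2)/[(-3)·(-5)·(-8)] = -7/12
L_1(6) = (10)·(5)·(2)/[(3)·(-2)·(-5)] = 10/3
L_2(6) = (10)·(7)·(2)/[(5)·(2)·(-3)] = -14/3
L_3(6) = (10)·(7)·(5)/[(8)·(5)·(3)] = 35/12
Sum: (-1)·(-7/12) + 5·(10/3) + 7·(-14/3) + 0 = -185/12

-185/12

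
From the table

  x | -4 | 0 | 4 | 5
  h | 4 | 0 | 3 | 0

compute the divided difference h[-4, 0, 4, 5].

-31/288

h[-4,0] = (0 - 4) / (0 - (-4)) = -1
h[0,4] = (3 - 0) / (4 - 0) = 3/4
h[4,5] = (0 - 3) / (5 - 4) = -3
h[-4,0,4] = (3/4 - (-1)) / (4 - (-4)) = 7/32
h[0,4,5] = (-3 - 3/4) / (5 - 0) = -3/4
h[-4,0,4,5] = (-3/4 - 7/32) / (5 - (-4)) = -31/288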